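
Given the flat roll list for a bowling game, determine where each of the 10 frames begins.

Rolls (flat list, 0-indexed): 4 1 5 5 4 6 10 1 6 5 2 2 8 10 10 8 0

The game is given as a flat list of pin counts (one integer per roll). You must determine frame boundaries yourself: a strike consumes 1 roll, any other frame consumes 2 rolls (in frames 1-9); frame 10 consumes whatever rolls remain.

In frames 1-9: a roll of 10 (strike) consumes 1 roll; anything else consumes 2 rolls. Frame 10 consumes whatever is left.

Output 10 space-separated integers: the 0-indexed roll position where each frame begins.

Answer: 0 2 4 6 7 9 11 13 14 15

Derivation:
Frame 1 starts at roll index 0: rolls=4,1 (sum=5), consumes 2 rolls
Frame 2 starts at roll index 2: rolls=5,5 (sum=10), consumes 2 rolls
Frame 3 starts at roll index 4: rolls=4,6 (sum=10), consumes 2 rolls
Frame 4 starts at roll index 6: roll=10 (strike), consumes 1 roll
Frame 5 starts at roll index 7: rolls=1,6 (sum=7), consumes 2 rolls
Frame 6 starts at roll index 9: rolls=5,2 (sum=7), consumes 2 rolls
Frame 7 starts at roll index 11: rolls=2,8 (sum=10), consumes 2 rolls
Frame 8 starts at roll index 13: roll=10 (strike), consumes 1 roll
Frame 9 starts at roll index 14: roll=10 (strike), consumes 1 roll
Frame 10 starts at roll index 15: 2 remaining rolls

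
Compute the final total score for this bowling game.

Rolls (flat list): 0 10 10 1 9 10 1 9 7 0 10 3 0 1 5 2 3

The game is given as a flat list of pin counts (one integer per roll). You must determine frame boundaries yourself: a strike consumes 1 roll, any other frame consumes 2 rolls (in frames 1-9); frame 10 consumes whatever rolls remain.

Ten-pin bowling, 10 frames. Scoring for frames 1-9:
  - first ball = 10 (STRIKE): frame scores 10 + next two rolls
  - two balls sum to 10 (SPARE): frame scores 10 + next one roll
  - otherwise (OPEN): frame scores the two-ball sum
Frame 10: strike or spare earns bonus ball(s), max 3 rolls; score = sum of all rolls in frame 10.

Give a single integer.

Answer: 131

Derivation:
Frame 1: SPARE (0+10=10). 10 + next roll (10) = 20. Cumulative: 20
Frame 2: STRIKE. 10 + next two rolls (1+9) = 20. Cumulative: 40
Frame 3: SPARE (1+9=10). 10 + next roll (10) = 20. Cumulative: 60
Frame 4: STRIKE. 10 + next two rolls (1+9) = 20. Cumulative: 80
Frame 5: SPARE (1+9=10). 10 + next roll (7) = 17. Cumulative: 97
Frame 6: OPEN (7+0=7). Cumulative: 104
Frame 7: STRIKE. 10 + next two rolls (3+0) = 13. Cumulative: 117
Frame 8: OPEN (3+0=3). Cumulative: 120
Frame 9: OPEN (1+5=6). Cumulative: 126
Frame 10: OPEN. Sum of all frame-10 rolls (2+3) = 5. Cumulative: 131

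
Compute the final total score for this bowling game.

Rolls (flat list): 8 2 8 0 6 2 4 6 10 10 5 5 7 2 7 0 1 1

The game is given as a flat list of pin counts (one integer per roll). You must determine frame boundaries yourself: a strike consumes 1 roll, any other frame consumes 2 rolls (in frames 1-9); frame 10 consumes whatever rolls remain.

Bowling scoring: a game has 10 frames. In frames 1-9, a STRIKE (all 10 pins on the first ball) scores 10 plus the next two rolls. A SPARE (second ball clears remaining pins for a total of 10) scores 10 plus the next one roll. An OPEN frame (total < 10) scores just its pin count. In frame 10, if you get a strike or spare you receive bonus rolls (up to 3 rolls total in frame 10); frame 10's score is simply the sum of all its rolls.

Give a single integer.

Frame 1: SPARE (8+2=10). 10 + next roll (8) = 18. Cumulative: 18
Frame 2: OPEN (8+0=8). Cumulative: 26
Frame 3: OPEN (6+2=8). Cumulative: 34
Frame 4: SPARE (4+6=10). 10 + next roll (10) = 20. Cumulative: 54
Frame 5: STRIKE. 10 + next two rolls (10+5) = 25. Cumulative: 79
Frame 6: STRIKE. 10 + next two rolls (5+5) = 20. Cumulative: 99
Frame 7: SPARE (5+5=10). 10 + next roll (7) = 17. Cumulative: 116
Frame 8: OPEN (7+2=9). Cumulative: 125
Frame 9: OPEN (7+0=7). Cumulative: 132
Frame 10: OPEN. Sum of all frame-10 rolls (1+1) = 2. Cumulative: 134

Answer: 134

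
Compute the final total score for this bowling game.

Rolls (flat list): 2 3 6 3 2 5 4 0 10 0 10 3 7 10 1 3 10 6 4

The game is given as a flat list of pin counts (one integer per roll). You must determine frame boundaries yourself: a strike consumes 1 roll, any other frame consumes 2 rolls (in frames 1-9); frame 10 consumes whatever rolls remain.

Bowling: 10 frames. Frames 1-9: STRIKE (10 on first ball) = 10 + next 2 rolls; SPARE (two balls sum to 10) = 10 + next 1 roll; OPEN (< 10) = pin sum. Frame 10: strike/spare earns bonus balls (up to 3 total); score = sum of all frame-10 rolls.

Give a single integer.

Answer: 116

Derivation:
Frame 1: OPEN (2+3=5). Cumulative: 5
Frame 2: OPEN (6+3=9). Cumulative: 14
Frame 3: OPEN (2+5=7). Cumulative: 21
Frame 4: OPEN (4+0=4). Cumulative: 25
Frame 5: STRIKE. 10 + next two rolls (0+10) = 20. Cumulative: 45
Frame 6: SPARE (0+10=10). 10 + next roll (3) = 13. Cumulative: 58
Frame 7: SPARE (3+7=10). 10 + next roll (10) = 20. Cumulative: 78
Frame 8: STRIKE. 10 + next two rolls (1+3) = 14. Cumulative: 92
Frame 9: OPEN (1+3=4). Cumulative: 96
Frame 10: STRIKE. Sum of all frame-10 rolls (10+6+4) = 20. Cumulative: 116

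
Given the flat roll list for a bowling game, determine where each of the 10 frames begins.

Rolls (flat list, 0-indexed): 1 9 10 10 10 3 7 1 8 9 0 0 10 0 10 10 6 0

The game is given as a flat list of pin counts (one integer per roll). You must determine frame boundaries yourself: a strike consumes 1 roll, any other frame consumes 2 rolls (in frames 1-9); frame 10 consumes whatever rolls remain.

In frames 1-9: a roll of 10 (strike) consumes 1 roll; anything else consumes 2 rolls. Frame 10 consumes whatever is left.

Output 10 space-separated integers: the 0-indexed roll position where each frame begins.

Frame 1 starts at roll index 0: rolls=1,9 (sum=10), consumes 2 rolls
Frame 2 starts at roll index 2: roll=10 (strike), consumes 1 roll
Frame 3 starts at roll index 3: roll=10 (strike), consumes 1 roll
Frame 4 starts at roll index 4: roll=10 (strike), consumes 1 roll
Frame 5 starts at roll index 5: rolls=3,7 (sum=10), consumes 2 rolls
Frame 6 starts at roll index 7: rolls=1,8 (sum=9), consumes 2 rolls
Frame 7 starts at roll index 9: rolls=9,0 (sum=9), consumes 2 rolls
Frame 8 starts at roll index 11: rolls=0,10 (sum=10), consumes 2 rolls
Frame 9 starts at roll index 13: rolls=0,10 (sum=10), consumes 2 rolls
Frame 10 starts at roll index 15: 3 remaining rolls

Answer: 0 2 3 4 5 7 9 11 13 15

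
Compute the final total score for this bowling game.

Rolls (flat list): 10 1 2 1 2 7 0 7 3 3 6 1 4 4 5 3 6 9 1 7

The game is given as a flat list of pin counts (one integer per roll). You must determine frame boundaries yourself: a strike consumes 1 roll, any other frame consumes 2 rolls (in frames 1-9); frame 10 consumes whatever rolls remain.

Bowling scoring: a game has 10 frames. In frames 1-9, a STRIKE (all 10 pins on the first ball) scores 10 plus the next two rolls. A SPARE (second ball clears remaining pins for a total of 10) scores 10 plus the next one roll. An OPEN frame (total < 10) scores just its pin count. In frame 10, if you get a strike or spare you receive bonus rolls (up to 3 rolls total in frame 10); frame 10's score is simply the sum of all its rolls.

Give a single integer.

Answer: 88

Derivation:
Frame 1: STRIKE. 10 + next two rolls (1+2) = 13. Cumulative: 13
Frame 2: OPEN (1+2=3). Cumulative: 16
Frame 3: OPEN (1+2=3). Cumulative: 19
Frame 4: OPEN (7+0=7). Cumulative: 26
Frame 5: SPARE (7+3=10). 10 + next roll (3) = 13. Cumulative: 39
Frame 6: OPEN (3+6=9). Cumulative: 48
Frame 7: OPEN (1+4=5). Cumulative: 53
Frame 8: OPEN (4+5=9). Cumulative: 62
Frame 9: OPEN (3+6=9). Cumulative: 71
Frame 10: SPARE. Sum of all frame-10 rolls (9+1+7) = 17. Cumulative: 88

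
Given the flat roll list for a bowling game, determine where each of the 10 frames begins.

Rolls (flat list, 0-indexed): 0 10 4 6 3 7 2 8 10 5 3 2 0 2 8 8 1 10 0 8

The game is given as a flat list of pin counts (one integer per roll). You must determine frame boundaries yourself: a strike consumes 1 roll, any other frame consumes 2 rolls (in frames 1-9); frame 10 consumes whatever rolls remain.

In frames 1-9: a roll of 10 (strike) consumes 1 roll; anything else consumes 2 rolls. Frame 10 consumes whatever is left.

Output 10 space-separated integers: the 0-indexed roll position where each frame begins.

Frame 1 starts at roll index 0: rolls=0,10 (sum=10), consumes 2 rolls
Frame 2 starts at roll index 2: rolls=4,6 (sum=10), consumes 2 rolls
Frame 3 starts at roll index 4: rolls=3,7 (sum=10), consumes 2 rolls
Frame 4 starts at roll index 6: rolls=2,8 (sum=10), consumes 2 rolls
Frame 5 starts at roll index 8: roll=10 (strike), consumes 1 roll
Frame 6 starts at roll index 9: rolls=5,3 (sum=8), consumes 2 rolls
Frame 7 starts at roll index 11: rolls=2,0 (sum=2), consumes 2 rolls
Frame 8 starts at roll index 13: rolls=2,8 (sum=10), consumes 2 rolls
Frame 9 starts at roll index 15: rolls=8,1 (sum=9), consumes 2 rolls
Frame 10 starts at roll index 17: 3 remaining rolls

Answer: 0 2 4 6 8 9 11 13 15 17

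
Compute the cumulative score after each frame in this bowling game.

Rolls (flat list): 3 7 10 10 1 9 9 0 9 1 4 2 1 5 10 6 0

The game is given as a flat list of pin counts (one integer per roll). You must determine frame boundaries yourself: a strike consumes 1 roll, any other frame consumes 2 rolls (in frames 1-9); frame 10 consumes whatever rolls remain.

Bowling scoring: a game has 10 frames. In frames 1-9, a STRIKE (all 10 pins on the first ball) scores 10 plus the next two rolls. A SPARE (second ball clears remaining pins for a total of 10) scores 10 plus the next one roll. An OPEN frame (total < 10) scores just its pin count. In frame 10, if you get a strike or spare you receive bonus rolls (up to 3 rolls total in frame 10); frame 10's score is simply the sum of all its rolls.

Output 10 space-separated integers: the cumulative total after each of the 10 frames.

Answer: 20 41 61 80 89 103 109 115 131 137

Derivation:
Frame 1: SPARE (3+7=10). 10 + next roll (10) = 20. Cumulative: 20
Frame 2: STRIKE. 10 + next two rolls (10+1) = 21. Cumulative: 41
Frame 3: STRIKE. 10 + next two rolls (1+9) = 20. Cumulative: 61
Frame 4: SPARE (1+9=10). 10 + next roll (9) = 19. Cumulative: 80
Frame 5: OPEN (9+0=9). Cumulative: 89
Frame 6: SPARE (9+1=10). 10 + next roll (4) = 14. Cumulative: 103
Frame 7: OPEN (4+2=6). Cumulative: 109
Frame 8: OPEN (1+5=6). Cumulative: 115
Frame 9: STRIKE. 10 + next two rolls (6+0) = 16. Cumulative: 131
Frame 10: OPEN. Sum of all frame-10 rolls (6+0) = 6. Cumulative: 137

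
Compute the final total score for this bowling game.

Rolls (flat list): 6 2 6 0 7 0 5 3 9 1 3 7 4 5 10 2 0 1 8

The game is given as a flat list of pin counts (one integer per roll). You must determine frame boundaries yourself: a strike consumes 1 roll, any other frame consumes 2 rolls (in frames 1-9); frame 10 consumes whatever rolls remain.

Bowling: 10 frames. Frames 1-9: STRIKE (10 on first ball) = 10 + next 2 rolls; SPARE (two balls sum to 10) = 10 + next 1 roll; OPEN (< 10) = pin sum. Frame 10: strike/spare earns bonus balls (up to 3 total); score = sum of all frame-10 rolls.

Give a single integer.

Frame 1: OPEN (6+2=8). Cumulative: 8
Frame 2: OPEN (6+0=6). Cumulative: 14
Frame 3: OPEN (7+0=7). Cumulative: 21
Frame 4: OPEN (5+3=8). Cumulative: 29
Frame 5: SPARE (9+1=10). 10 + next roll (3) = 13. Cumulative: 42
Frame 6: SPARE (3+7=10). 10 + next roll (4) = 14. Cumulative: 56
Frame 7: OPEN (4+5=9). Cumulative: 65
Frame 8: STRIKE. 10 + next two rolls (2+0) = 12. Cumulative: 77
Frame 9: OPEN (2+0=2). Cumulative: 79
Frame 10: OPEN. Sum of all frame-10 rolls (1+8) = 9. Cumulative: 88

Answer: 88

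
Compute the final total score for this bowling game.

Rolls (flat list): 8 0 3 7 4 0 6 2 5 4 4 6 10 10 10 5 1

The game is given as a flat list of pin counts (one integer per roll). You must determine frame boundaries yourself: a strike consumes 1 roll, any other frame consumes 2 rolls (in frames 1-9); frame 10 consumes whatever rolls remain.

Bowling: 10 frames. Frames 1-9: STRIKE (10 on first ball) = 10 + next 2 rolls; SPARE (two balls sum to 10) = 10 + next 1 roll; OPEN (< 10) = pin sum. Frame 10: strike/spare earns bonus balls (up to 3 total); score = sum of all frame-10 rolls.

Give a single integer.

Frame 1: OPEN (8+0=8). Cumulative: 8
Frame 2: SPARE (3+7=10). 10 + next roll (4) = 14. Cumulative: 22
Frame 3: OPEN (4+0=4). Cumulative: 26
Frame 4: OPEN (6+2=8). Cumulative: 34
Frame 5: OPEN (5+4=9). Cumulative: 43
Frame 6: SPARE (4+6=10). 10 + next roll (10) = 20. Cumulative: 63
Frame 7: STRIKE. 10 + next two rolls (10+10) = 30. Cumulative: 93
Frame 8: STRIKE. 10 + next two rolls (10+5) = 25. Cumulative: 118
Frame 9: STRIKE. 10 + next two rolls (5+1) = 16. Cumulative: 134
Frame 10: OPEN. Sum of all frame-10 rolls (5+1) = 6. Cumulative: 140

Answer: 140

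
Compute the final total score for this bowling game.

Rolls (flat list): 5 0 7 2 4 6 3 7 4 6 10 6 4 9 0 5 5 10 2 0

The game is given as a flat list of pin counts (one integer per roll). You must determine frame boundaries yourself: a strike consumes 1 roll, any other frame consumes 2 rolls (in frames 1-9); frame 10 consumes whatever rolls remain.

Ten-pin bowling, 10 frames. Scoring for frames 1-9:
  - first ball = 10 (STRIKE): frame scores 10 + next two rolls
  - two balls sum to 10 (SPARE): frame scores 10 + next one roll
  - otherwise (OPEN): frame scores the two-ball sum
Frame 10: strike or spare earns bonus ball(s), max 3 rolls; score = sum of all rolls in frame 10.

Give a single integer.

Frame 1: OPEN (5+0=5). Cumulative: 5
Frame 2: OPEN (7+2=9). Cumulative: 14
Frame 3: SPARE (4+6=10). 10 + next roll (3) = 13. Cumulative: 27
Frame 4: SPARE (3+7=10). 10 + next roll (4) = 14. Cumulative: 41
Frame 5: SPARE (4+6=10). 10 + next roll (10) = 20. Cumulative: 61
Frame 6: STRIKE. 10 + next two rolls (6+4) = 20. Cumulative: 81
Frame 7: SPARE (6+4=10). 10 + next roll (9) = 19. Cumulative: 100
Frame 8: OPEN (9+0=9). Cumulative: 109
Frame 9: SPARE (5+5=10). 10 + next roll (10) = 20. Cumulative: 129
Frame 10: STRIKE. Sum of all frame-10 rolls (10+2+0) = 12. Cumulative: 141

Answer: 141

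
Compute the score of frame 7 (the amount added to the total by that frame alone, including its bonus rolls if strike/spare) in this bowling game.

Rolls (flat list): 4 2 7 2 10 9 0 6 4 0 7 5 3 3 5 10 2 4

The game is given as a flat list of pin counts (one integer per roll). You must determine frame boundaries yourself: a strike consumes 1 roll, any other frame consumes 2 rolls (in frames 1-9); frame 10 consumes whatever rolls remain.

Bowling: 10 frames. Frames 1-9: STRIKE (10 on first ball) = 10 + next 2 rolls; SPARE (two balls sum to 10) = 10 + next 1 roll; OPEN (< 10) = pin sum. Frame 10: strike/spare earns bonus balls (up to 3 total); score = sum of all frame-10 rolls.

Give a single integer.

Answer: 8

Derivation:
Frame 1: OPEN (4+2=6). Cumulative: 6
Frame 2: OPEN (7+2=9). Cumulative: 15
Frame 3: STRIKE. 10 + next two rolls (9+0) = 19. Cumulative: 34
Frame 4: OPEN (9+0=9). Cumulative: 43
Frame 5: SPARE (6+4=10). 10 + next roll (0) = 10. Cumulative: 53
Frame 6: OPEN (0+7=7). Cumulative: 60
Frame 7: OPEN (5+3=8). Cumulative: 68
Frame 8: OPEN (3+5=8). Cumulative: 76
Frame 9: STRIKE. 10 + next two rolls (2+4) = 16. Cumulative: 92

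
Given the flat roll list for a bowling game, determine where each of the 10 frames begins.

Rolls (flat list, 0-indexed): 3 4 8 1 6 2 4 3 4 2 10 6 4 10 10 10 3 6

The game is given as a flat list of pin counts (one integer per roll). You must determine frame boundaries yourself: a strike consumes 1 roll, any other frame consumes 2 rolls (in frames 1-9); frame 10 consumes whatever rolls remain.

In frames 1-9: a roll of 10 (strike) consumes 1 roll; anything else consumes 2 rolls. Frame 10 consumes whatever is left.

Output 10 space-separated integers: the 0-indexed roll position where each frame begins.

Answer: 0 2 4 6 8 10 11 13 14 15

Derivation:
Frame 1 starts at roll index 0: rolls=3,4 (sum=7), consumes 2 rolls
Frame 2 starts at roll index 2: rolls=8,1 (sum=9), consumes 2 rolls
Frame 3 starts at roll index 4: rolls=6,2 (sum=8), consumes 2 rolls
Frame 4 starts at roll index 6: rolls=4,3 (sum=7), consumes 2 rolls
Frame 5 starts at roll index 8: rolls=4,2 (sum=6), consumes 2 rolls
Frame 6 starts at roll index 10: roll=10 (strike), consumes 1 roll
Frame 7 starts at roll index 11: rolls=6,4 (sum=10), consumes 2 rolls
Frame 8 starts at roll index 13: roll=10 (strike), consumes 1 roll
Frame 9 starts at roll index 14: roll=10 (strike), consumes 1 roll
Frame 10 starts at roll index 15: 3 remaining rolls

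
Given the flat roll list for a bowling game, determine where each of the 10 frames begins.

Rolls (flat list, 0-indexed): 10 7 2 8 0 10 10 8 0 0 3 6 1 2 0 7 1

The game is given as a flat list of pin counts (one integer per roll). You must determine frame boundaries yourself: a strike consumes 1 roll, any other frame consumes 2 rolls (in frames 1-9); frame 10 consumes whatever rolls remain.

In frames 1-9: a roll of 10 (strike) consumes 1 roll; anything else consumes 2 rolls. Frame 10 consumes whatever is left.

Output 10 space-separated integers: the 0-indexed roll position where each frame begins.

Answer: 0 1 3 5 6 7 9 11 13 15

Derivation:
Frame 1 starts at roll index 0: roll=10 (strike), consumes 1 roll
Frame 2 starts at roll index 1: rolls=7,2 (sum=9), consumes 2 rolls
Frame 3 starts at roll index 3: rolls=8,0 (sum=8), consumes 2 rolls
Frame 4 starts at roll index 5: roll=10 (strike), consumes 1 roll
Frame 5 starts at roll index 6: roll=10 (strike), consumes 1 roll
Frame 6 starts at roll index 7: rolls=8,0 (sum=8), consumes 2 rolls
Frame 7 starts at roll index 9: rolls=0,3 (sum=3), consumes 2 rolls
Frame 8 starts at roll index 11: rolls=6,1 (sum=7), consumes 2 rolls
Frame 9 starts at roll index 13: rolls=2,0 (sum=2), consumes 2 rolls
Frame 10 starts at roll index 15: 2 remaining rolls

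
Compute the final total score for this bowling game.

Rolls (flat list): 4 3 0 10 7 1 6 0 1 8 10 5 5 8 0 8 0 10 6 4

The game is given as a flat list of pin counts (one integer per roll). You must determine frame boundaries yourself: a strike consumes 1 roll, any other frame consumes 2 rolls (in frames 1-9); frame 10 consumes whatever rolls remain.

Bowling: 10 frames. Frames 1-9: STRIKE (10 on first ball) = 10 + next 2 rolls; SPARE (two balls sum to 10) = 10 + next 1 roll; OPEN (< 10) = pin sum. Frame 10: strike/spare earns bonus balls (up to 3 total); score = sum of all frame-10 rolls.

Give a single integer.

Frame 1: OPEN (4+3=7). Cumulative: 7
Frame 2: SPARE (0+10=10). 10 + next roll (7) = 17. Cumulative: 24
Frame 3: OPEN (7+1=8). Cumulative: 32
Frame 4: OPEN (6+0=6). Cumulative: 38
Frame 5: OPEN (1+8=9). Cumulative: 47
Frame 6: STRIKE. 10 + next two rolls (5+5) = 20. Cumulative: 67
Frame 7: SPARE (5+5=10). 10 + next roll (8) = 18. Cumulative: 85
Frame 8: OPEN (8+0=8). Cumulative: 93
Frame 9: OPEN (8+0=8). Cumulative: 101
Frame 10: STRIKE. Sum of all frame-10 rolls (10+6+4) = 20. Cumulative: 121

Answer: 121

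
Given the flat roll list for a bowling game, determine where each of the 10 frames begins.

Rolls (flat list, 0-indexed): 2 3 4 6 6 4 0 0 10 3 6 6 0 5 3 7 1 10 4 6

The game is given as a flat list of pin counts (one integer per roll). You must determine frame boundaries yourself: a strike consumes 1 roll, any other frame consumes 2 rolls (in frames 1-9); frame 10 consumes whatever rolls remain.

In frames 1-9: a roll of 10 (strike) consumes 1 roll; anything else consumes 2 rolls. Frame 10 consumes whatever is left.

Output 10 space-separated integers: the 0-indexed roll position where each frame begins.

Answer: 0 2 4 6 8 9 11 13 15 17

Derivation:
Frame 1 starts at roll index 0: rolls=2,3 (sum=5), consumes 2 rolls
Frame 2 starts at roll index 2: rolls=4,6 (sum=10), consumes 2 rolls
Frame 3 starts at roll index 4: rolls=6,4 (sum=10), consumes 2 rolls
Frame 4 starts at roll index 6: rolls=0,0 (sum=0), consumes 2 rolls
Frame 5 starts at roll index 8: roll=10 (strike), consumes 1 roll
Frame 6 starts at roll index 9: rolls=3,6 (sum=9), consumes 2 rolls
Frame 7 starts at roll index 11: rolls=6,0 (sum=6), consumes 2 rolls
Frame 8 starts at roll index 13: rolls=5,3 (sum=8), consumes 2 rolls
Frame 9 starts at roll index 15: rolls=7,1 (sum=8), consumes 2 rolls
Frame 10 starts at roll index 17: 3 remaining rolls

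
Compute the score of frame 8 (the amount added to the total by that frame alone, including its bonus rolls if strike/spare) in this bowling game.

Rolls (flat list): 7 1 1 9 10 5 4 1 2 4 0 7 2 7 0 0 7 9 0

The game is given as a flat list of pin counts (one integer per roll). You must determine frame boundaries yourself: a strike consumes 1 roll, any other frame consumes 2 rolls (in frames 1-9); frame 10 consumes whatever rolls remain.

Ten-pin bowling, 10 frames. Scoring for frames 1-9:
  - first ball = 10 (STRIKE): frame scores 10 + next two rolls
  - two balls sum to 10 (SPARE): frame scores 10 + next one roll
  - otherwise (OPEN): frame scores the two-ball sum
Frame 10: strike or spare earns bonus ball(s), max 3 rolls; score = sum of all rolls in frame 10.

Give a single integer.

Frame 1: OPEN (7+1=8). Cumulative: 8
Frame 2: SPARE (1+9=10). 10 + next roll (10) = 20. Cumulative: 28
Frame 3: STRIKE. 10 + next two rolls (5+4) = 19. Cumulative: 47
Frame 4: OPEN (5+4=9). Cumulative: 56
Frame 5: OPEN (1+2=3). Cumulative: 59
Frame 6: OPEN (4+0=4). Cumulative: 63
Frame 7: OPEN (7+2=9). Cumulative: 72
Frame 8: OPEN (7+0=7). Cumulative: 79
Frame 9: OPEN (0+7=7). Cumulative: 86
Frame 10: OPEN. Sum of all frame-10 rolls (9+0) = 9. Cumulative: 95

Answer: 7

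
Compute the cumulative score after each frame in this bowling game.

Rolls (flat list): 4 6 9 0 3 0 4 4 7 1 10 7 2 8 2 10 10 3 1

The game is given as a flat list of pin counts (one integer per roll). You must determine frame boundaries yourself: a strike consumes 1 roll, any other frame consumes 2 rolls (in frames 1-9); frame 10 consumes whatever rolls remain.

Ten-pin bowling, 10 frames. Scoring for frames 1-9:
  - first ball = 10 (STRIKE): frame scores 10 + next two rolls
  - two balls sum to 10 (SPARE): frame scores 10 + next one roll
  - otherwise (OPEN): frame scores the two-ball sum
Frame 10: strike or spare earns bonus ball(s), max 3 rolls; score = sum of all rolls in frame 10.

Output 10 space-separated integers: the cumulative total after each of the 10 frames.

Answer: 19 28 31 39 47 66 75 95 118 132

Derivation:
Frame 1: SPARE (4+6=10). 10 + next roll (9) = 19. Cumulative: 19
Frame 2: OPEN (9+0=9). Cumulative: 28
Frame 3: OPEN (3+0=3). Cumulative: 31
Frame 4: OPEN (4+4=8). Cumulative: 39
Frame 5: OPEN (7+1=8). Cumulative: 47
Frame 6: STRIKE. 10 + next two rolls (7+2) = 19. Cumulative: 66
Frame 7: OPEN (7+2=9). Cumulative: 75
Frame 8: SPARE (8+2=10). 10 + next roll (10) = 20. Cumulative: 95
Frame 9: STRIKE. 10 + next two rolls (10+3) = 23. Cumulative: 118
Frame 10: STRIKE. Sum of all frame-10 rolls (10+3+1) = 14. Cumulative: 132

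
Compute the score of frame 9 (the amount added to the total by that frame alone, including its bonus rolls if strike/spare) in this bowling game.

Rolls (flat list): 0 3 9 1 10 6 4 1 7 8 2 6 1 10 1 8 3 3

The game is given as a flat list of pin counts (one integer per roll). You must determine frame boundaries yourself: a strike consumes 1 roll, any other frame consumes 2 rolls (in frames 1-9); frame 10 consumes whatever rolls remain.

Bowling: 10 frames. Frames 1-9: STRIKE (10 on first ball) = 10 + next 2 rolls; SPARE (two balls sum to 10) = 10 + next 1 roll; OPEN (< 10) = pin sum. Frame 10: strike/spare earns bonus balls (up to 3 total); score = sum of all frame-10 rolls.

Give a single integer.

Answer: 9

Derivation:
Frame 1: OPEN (0+3=3). Cumulative: 3
Frame 2: SPARE (9+1=10). 10 + next roll (10) = 20. Cumulative: 23
Frame 3: STRIKE. 10 + next two rolls (6+4) = 20. Cumulative: 43
Frame 4: SPARE (6+4=10). 10 + next roll (1) = 11. Cumulative: 54
Frame 5: OPEN (1+7=8). Cumulative: 62
Frame 6: SPARE (8+2=10). 10 + next roll (6) = 16. Cumulative: 78
Frame 7: OPEN (6+1=7). Cumulative: 85
Frame 8: STRIKE. 10 + next two rolls (1+8) = 19. Cumulative: 104
Frame 9: OPEN (1+8=9). Cumulative: 113
Frame 10: OPEN. Sum of all frame-10 rolls (3+3) = 6. Cumulative: 119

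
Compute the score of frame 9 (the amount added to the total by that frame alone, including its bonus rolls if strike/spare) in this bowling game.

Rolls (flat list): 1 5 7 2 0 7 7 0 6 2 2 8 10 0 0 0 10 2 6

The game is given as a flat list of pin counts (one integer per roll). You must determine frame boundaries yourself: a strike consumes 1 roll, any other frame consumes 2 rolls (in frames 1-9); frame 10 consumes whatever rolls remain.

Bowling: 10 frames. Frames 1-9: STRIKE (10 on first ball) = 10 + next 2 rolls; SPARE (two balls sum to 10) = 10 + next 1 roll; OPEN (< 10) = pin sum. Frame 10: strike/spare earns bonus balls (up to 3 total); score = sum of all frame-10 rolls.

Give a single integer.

Frame 1: OPEN (1+5=6). Cumulative: 6
Frame 2: OPEN (7+2=9). Cumulative: 15
Frame 3: OPEN (0+7=7). Cumulative: 22
Frame 4: OPEN (7+0=7). Cumulative: 29
Frame 5: OPEN (6+2=8). Cumulative: 37
Frame 6: SPARE (2+8=10). 10 + next roll (10) = 20. Cumulative: 57
Frame 7: STRIKE. 10 + next two rolls (0+0) = 10. Cumulative: 67
Frame 8: OPEN (0+0=0). Cumulative: 67
Frame 9: SPARE (0+10=10). 10 + next roll (2) = 12. Cumulative: 79
Frame 10: OPEN. Sum of all frame-10 rolls (2+6) = 8. Cumulative: 87

Answer: 12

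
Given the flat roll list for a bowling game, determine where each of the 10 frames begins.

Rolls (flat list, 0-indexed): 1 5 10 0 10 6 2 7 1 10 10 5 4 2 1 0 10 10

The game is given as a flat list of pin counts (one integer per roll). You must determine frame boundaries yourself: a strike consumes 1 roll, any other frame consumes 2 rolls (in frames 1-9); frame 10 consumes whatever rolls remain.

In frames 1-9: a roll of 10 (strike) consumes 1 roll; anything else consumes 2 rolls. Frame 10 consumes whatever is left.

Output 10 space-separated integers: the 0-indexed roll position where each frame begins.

Answer: 0 2 3 5 7 9 10 11 13 15

Derivation:
Frame 1 starts at roll index 0: rolls=1,5 (sum=6), consumes 2 rolls
Frame 2 starts at roll index 2: roll=10 (strike), consumes 1 roll
Frame 3 starts at roll index 3: rolls=0,10 (sum=10), consumes 2 rolls
Frame 4 starts at roll index 5: rolls=6,2 (sum=8), consumes 2 rolls
Frame 5 starts at roll index 7: rolls=7,1 (sum=8), consumes 2 rolls
Frame 6 starts at roll index 9: roll=10 (strike), consumes 1 roll
Frame 7 starts at roll index 10: roll=10 (strike), consumes 1 roll
Frame 8 starts at roll index 11: rolls=5,4 (sum=9), consumes 2 rolls
Frame 9 starts at roll index 13: rolls=2,1 (sum=3), consumes 2 rolls
Frame 10 starts at roll index 15: 3 remaining rolls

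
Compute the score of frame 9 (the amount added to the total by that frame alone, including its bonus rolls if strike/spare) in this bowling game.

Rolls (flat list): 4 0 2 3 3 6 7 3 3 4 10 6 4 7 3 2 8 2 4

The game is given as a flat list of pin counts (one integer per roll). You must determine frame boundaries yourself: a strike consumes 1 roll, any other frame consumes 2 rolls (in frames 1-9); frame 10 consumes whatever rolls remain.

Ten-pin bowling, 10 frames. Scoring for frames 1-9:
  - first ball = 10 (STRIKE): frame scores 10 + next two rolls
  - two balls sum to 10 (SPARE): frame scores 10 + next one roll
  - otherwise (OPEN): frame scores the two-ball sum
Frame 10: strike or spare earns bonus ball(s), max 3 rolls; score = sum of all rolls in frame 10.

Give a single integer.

Answer: 12

Derivation:
Frame 1: OPEN (4+0=4). Cumulative: 4
Frame 2: OPEN (2+3=5). Cumulative: 9
Frame 3: OPEN (3+6=9). Cumulative: 18
Frame 4: SPARE (7+3=10). 10 + next roll (3) = 13. Cumulative: 31
Frame 5: OPEN (3+4=7). Cumulative: 38
Frame 6: STRIKE. 10 + next two rolls (6+4) = 20. Cumulative: 58
Frame 7: SPARE (6+4=10). 10 + next roll (7) = 17. Cumulative: 75
Frame 8: SPARE (7+3=10). 10 + next roll (2) = 12. Cumulative: 87
Frame 9: SPARE (2+8=10). 10 + next roll (2) = 12. Cumulative: 99
Frame 10: OPEN. Sum of all frame-10 rolls (2+4) = 6. Cumulative: 105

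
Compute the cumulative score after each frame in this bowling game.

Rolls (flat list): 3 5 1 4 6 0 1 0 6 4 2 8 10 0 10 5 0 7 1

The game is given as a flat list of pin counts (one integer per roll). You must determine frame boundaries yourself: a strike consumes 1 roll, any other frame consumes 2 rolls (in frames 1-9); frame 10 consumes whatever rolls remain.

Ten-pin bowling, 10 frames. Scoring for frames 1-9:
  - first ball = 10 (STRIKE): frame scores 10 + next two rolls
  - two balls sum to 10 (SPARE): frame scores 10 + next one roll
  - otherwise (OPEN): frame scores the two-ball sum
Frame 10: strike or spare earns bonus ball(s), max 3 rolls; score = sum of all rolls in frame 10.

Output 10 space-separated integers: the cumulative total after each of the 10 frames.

Answer: 8 13 19 20 32 52 72 87 92 100

Derivation:
Frame 1: OPEN (3+5=8). Cumulative: 8
Frame 2: OPEN (1+4=5). Cumulative: 13
Frame 3: OPEN (6+0=6). Cumulative: 19
Frame 4: OPEN (1+0=1). Cumulative: 20
Frame 5: SPARE (6+4=10). 10 + next roll (2) = 12. Cumulative: 32
Frame 6: SPARE (2+8=10). 10 + next roll (10) = 20. Cumulative: 52
Frame 7: STRIKE. 10 + next two rolls (0+10) = 20. Cumulative: 72
Frame 8: SPARE (0+10=10). 10 + next roll (5) = 15. Cumulative: 87
Frame 9: OPEN (5+0=5). Cumulative: 92
Frame 10: OPEN. Sum of all frame-10 rolls (7+1) = 8. Cumulative: 100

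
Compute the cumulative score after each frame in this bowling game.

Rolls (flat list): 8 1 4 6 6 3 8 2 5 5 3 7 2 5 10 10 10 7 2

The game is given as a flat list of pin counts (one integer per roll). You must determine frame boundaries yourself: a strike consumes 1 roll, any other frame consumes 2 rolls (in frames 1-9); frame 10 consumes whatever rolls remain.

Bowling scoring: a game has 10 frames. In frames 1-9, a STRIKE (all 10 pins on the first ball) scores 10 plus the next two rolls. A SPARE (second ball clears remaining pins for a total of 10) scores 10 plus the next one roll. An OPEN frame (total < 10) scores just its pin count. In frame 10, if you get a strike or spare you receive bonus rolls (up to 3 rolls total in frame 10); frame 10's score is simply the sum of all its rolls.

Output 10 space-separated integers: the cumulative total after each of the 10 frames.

Frame 1: OPEN (8+1=9). Cumulative: 9
Frame 2: SPARE (4+6=10). 10 + next roll (6) = 16. Cumulative: 25
Frame 3: OPEN (6+3=9). Cumulative: 34
Frame 4: SPARE (8+2=10). 10 + next roll (5) = 15. Cumulative: 49
Frame 5: SPARE (5+5=10). 10 + next roll (3) = 13. Cumulative: 62
Frame 6: SPARE (3+7=10). 10 + next roll (2) = 12. Cumulative: 74
Frame 7: OPEN (2+5=7). Cumulative: 81
Frame 8: STRIKE. 10 + next two rolls (10+10) = 30. Cumulative: 111
Frame 9: STRIKE. 10 + next two rolls (10+7) = 27. Cumulative: 138
Frame 10: STRIKE. Sum of all frame-10 rolls (10+7+2) = 19. Cumulative: 157

Answer: 9 25 34 49 62 74 81 111 138 157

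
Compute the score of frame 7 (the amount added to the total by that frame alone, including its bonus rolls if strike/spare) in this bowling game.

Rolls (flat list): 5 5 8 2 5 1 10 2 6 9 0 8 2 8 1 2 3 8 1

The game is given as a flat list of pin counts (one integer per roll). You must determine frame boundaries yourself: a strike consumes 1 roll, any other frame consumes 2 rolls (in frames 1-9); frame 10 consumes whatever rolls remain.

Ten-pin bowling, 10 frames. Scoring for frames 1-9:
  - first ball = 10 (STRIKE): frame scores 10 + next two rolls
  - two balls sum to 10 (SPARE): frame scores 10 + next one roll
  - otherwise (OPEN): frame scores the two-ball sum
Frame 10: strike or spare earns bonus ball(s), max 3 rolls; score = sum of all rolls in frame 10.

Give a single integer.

Frame 1: SPARE (5+5=10). 10 + next roll (8) = 18. Cumulative: 18
Frame 2: SPARE (8+2=10). 10 + next roll (5) = 15. Cumulative: 33
Frame 3: OPEN (5+1=6). Cumulative: 39
Frame 4: STRIKE. 10 + next two rolls (2+6) = 18. Cumulative: 57
Frame 5: OPEN (2+6=8). Cumulative: 65
Frame 6: OPEN (9+0=9). Cumulative: 74
Frame 7: SPARE (8+2=10). 10 + next roll (8) = 18. Cumulative: 92
Frame 8: OPEN (8+1=9). Cumulative: 101
Frame 9: OPEN (2+3=5). Cumulative: 106

Answer: 18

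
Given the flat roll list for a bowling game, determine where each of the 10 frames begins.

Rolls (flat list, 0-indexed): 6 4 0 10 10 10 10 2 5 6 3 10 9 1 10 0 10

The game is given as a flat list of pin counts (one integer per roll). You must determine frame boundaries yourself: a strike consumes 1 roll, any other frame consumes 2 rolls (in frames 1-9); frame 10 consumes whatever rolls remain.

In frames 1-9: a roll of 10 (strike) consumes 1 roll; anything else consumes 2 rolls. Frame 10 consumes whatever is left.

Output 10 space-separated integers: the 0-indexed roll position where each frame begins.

Answer: 0 2 4 5 6 7 9 11 12 14

Derivation:
Frame 1 starts at roll index 0: rolls=6,4 (sum=10), consumes 2 rolls
Frame 2 starts at roll index 2: rolls=0,10 (sum=10), consumes 2 rolls
Frame 3 starts at roll index 4: roll=10 (strike), consumes 1 roll
Frame 4 starts at roll index 5: roll=10 (strike), consumes 1 roll
Frame 5 starts at roll index 6: roll=10 (strike), consumes 1 roll
Frame 6 starts at roll index 7: rolls=2,5 (sum=7), consumes 2 rolls
Frame 7 starts at roll index 9: rolls=6,3 (sum=9), consumes 2 rolls
Frame 8 starts at roll index 11: roll=10 (strike), consumes 1 roll
Frame 9 starts at roll index 12: rolls=9,1 (sum=10), consumes 2 rolls
Frame 10 starts at roll index 14: 3 remaining rolls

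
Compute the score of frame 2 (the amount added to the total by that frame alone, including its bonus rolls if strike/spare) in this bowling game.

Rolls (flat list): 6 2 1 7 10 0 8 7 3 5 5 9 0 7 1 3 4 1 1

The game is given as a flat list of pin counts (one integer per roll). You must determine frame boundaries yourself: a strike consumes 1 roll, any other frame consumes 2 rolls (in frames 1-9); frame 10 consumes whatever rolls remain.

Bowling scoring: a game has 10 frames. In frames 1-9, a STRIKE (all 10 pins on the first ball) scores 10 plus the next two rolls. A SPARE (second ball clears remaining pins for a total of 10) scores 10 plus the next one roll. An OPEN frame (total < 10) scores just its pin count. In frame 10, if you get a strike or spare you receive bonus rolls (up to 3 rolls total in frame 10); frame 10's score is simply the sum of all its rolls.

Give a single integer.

Frame 1: OPEN (6+2=8). Cumulative: 8
Frame 2: OPEN (1+7=8). Cumulative: 16
Frame 3: STRIKE. 10 + next two rolls (0+8) = 18. Cumulative: 34
Frame 4: OPEN (0+8=8). Cumulative: 42

Answer: 8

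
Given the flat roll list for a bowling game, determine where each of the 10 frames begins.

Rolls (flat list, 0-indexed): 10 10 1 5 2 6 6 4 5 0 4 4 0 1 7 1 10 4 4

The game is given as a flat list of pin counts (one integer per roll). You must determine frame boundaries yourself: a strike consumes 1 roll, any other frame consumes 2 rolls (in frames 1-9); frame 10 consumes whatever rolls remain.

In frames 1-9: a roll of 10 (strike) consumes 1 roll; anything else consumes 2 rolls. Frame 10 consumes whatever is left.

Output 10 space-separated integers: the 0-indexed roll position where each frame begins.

Frame 1 starts at roll index 0: roll=10 (strike), consumes 1 roll
Frame 2 starts at roll index 1: roll=10 (strike), consumes 1 roll
Frame 3 starts at roll index 2: rolls=1,5 (sum=6), consumes 2 rolls
Frame 4 starts at roll index 4: rolls=2,6 (sum=8), consumes 2 rolls
Frame 5 starts at roll index 6: rolls=6,4 (sum=10), consumes 2 rolls
Frame 6 starts at roll index 8: rolls=5,0 (sum=5), consumes 2 rolls
Frame 7 starts at roll index 10: rolls=4,4 (sum=8), consumes 2 rolls
Frame 8 starts at roll index 12: rolls=0,1 (sum=1), consumes 2 rolls
Frame 9 starts at roll index 14: rolls=7,1 (sum=8), consumes 2 rolls
Frame 10 starts at roll index 16: 3 remaining rolls

Answer: 0 1 2 4 6 8 10 12 14 16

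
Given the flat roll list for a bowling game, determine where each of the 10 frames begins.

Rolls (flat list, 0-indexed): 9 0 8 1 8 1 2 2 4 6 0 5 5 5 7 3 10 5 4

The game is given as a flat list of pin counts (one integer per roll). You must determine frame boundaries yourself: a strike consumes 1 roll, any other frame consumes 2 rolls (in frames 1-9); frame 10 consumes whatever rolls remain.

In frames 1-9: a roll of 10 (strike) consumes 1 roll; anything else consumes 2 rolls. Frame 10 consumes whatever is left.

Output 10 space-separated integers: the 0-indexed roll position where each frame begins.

Frame 1 starts at roll index 0: rolls=9,0 (sum=9), consumes 2 rolls
Frame 2 starts at roll index 2: rolls=8,1 (sum=9), consumes 2 rolls
Frame 3 starts at roll index 4: rolls=8,1 (sum=9), consumes 2 rolls
Frame 4 starts at roll index 6: rolls=2,2 (sum=4), consumes 2 rolls
Frame 5 starts at roll index 8: rolls=4,6 (sum=10), consumes 2 rolls
Frame 6 starts at roll index 10: rolls=0,5 (sum=5), consumes 2 rolls
Frame 7 starts at roll index 12: rolls=5,5 (sum=10), consumes 2 rolls
Frame 8 starts at roll index 14: rolls=7,3 (sum=10), consumes 2 rolls
Frame 9 starts at roll index 16: roll=10 (strike), consumes 1 roll
Frame 10 starts at roll index 17: 2 remaining rolls

Answer: 0 2 4 6 8 10 12 14 16 17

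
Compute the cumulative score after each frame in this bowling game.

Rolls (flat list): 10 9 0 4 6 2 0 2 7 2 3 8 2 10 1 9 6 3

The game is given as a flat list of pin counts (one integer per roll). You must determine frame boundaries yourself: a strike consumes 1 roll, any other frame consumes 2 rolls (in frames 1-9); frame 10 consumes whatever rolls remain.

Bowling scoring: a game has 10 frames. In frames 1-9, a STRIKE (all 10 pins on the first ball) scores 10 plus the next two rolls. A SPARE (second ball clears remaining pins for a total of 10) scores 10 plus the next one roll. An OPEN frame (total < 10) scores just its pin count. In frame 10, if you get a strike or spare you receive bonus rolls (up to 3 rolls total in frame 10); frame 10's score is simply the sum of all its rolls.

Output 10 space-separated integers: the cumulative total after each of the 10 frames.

Answer: 19 28 40 42 51 56 76 96 112 121

Derivation:
Frame 1: STRIKE. 10 + next two rolls (9+0) = 19. Cumulative: 19
Frame 2: OPEN (9+0=9). Cumulative: 28
Frame 3: SPARE (4+6=10). 10 + next roll (2) = 12. Cumulative: 40
Frame 4: OPEN (2+0=2). Cumulative: 42
Frame 5: OPEN (2+7=9). Cumulative: 51
Frame 6: OPEN (2+3=5). Cumulative: 56
Frame 7: SPARE (8+2=10). 10 + next roll (10) = 20. Cumulative: 76
Frame 8: STRIKE. 10 + next two rolls (1+9) = 20. Cumulative: 96
Frame 9: SPARE (1+9=10). 10 + next roll (6) = 16. Cumulative: 112
Frame 10: OPEN. Sum of all frame-10 rolls (6+3) = 9. Cumulative: 121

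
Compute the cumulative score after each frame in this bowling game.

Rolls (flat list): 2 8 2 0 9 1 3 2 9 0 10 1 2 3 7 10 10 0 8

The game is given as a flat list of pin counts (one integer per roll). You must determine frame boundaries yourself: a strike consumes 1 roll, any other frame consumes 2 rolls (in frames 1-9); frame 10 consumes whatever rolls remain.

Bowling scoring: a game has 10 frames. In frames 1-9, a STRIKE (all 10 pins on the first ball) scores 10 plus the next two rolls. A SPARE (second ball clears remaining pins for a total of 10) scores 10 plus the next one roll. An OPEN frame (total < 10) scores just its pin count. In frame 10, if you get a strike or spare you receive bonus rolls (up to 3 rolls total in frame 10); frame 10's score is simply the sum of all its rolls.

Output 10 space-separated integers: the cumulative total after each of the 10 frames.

Frame 1: SPARE (2+8=10). 10 + next roll (2) = 12. Cumulative: 12
Frame 2: OPEN (2+0=2). Cumulative: 14
Frame 3: SPARE (9+1=10). 10 + next roll (3) = 13. Cumulative: 27
Frame 4: OPEN (3+2=5). Cumulative: 32
Frame 5: OPEN (9+0=9). Cumulative: 41
Frame 6: STRIKE. 10 + next two rolls (1+2) = 13. Cumulative: 54
Frame 7: OPEN (1+2=3). Cumulative: 57
Frame 8: SPARE (3+7=10). 10 + next roll (10) = 20. Cumulative: 77
Frame 9: STRIKE. 10 + next two rolls (10+0) = 20. Cumulative: 97
Frame 10: STRIKE. Sum of all frame-10 rolls (10+0+8) = 18. Cumulative: 115

Answer: 12 14 27 32 41 54 57 77 97 115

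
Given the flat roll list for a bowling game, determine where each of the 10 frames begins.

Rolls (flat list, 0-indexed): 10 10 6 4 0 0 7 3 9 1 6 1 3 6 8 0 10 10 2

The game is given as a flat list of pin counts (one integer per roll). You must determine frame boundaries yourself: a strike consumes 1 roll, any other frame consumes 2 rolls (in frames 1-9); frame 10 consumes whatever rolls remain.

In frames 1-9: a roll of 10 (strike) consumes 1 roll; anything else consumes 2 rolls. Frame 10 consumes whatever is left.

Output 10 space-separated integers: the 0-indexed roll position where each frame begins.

Answer: 0 1 2 4 6 8 10 12 14 16

Derivation:
Frame 1 starts at roll index 0: roll=10 (strike), consumes 1 roll
Frame 2 starts at roll index 1: roll=10 (strike), consumes 1 roll
Frame 3 starts at roll index 2: rolls=6,4 (sum=10), consumes 2 rolls
Frame 4 starts at roll index 4: rolls=0,0 (sum=0), consumes 2 rolls
Frame 5 starts at roll index 6: rolls=7,3 (sum=10), consumes 2 rolls
Frame 6 starts at roll index 8: rolls=9,1 (sum=10), consumes 2 rolls
Frame 7 starts at roll index 10: rolls=6,1 (sum=7), consumes 2 rolls
Frame 8 starts at roll index 12: rolls=3,6 (sum=9), consumes 2 rolls
Frame 9 starts at roll index 14: rolls=8,0 (sum=8), consumes 2 rolls
Frame 10 starts at roll index 16: 3 remaining rolls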